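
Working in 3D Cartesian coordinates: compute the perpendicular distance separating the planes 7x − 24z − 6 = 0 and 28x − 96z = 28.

Divide the second equation by 4 to match normals: 7x − 24z = 7.
With common normal n = (7, 0, −24) (|n| = 25), the distance is |6 − 7|/|n| = 1/25.

1/25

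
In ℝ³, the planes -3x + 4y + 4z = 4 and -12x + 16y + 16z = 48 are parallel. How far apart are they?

Divide the second equation by 4 to match normals: -3x + 4y + 4z = 12.
With common normal n = (-3, 4, 4) (|n| = √41), the distance is |4 − 12|/|n| = 8/√41.

8√41/41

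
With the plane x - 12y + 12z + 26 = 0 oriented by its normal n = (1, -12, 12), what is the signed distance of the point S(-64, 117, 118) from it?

n·S − (-26) = -26.
|n| = 17, so the signed distance is -26/17.

-26/17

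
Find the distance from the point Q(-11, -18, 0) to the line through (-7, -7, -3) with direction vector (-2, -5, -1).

√26

Direction vector d = (-2, -5, -1).
AP = (-4, -11, 3), and AP × d = (26, -10, -2).
|AP × d|² = 780 and |d|² = 30, so the distance is √(780/30) = √26.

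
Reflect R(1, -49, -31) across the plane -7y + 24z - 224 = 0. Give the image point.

(1, -63, 17)

With n = (0, -7, 24), the signed offset is (n·R − 224)/|n|² = -625/625 = -1.
R' = R − 2t·n = (1, -49, -31) − (-2)·(0, -7, 24) = (1, -63, 17).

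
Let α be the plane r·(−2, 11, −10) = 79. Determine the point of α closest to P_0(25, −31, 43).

(17, 13, 3)

n = (−2, 11, −10), |n|² = 225, and n·P_0 − 79 = -900.
t = -900/225 = -4, so the foot is P_0 − t·n = (25, −31, 43) − (-4)·(−2, 11, −10) = (17, 13, 3).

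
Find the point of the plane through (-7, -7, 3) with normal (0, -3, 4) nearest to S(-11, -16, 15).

(-11, -7, 3)

The perpendicular from S has direction n = (0, -3, 4): r = (-11, -16, 15) + t(0, -3, 4).
Substitute into the plane: n·(S + tn) = 33 gives 108 + 25t = 33, so t = -3.
Foot = (-11, -16, 15) + (-3)·(0, -3, 4) = (-11, -7, 3).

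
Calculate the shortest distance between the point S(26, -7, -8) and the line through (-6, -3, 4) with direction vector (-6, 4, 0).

4√22

Direction vector d = (-6, 4, 0).
AP = (32, -4, -12); AP·d = -208, |AP|² = 1184, |d|² = 52.
distance² = |AP|² − (AP·d)²/|d|² = 1184 − 43264/52 = 352, so the distance is 4√22.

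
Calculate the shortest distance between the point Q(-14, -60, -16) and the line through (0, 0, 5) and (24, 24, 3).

2√409

A direction vector is d = (24, 24, -2).
AP = (-14, -60, -21); AP·d = -1734, |AP|² = 4237, |d|² = 1156.
distance² = |AP|² − (AP·d)²/|d|² = 4237 − 3006756/1156 = 1636, so the distance is 2√409.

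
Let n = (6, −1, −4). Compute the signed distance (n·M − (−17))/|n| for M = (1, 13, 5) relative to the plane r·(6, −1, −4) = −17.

-10/√53

n·M − (-17) = -10.
|n| = √53, so the signed distance is -10/√53.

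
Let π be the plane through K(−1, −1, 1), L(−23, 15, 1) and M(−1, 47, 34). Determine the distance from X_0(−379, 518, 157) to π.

9

KL = (−22, 16, 0) and KM = (0, 48, 33), so a normal is n = KL × KM = (528, 726, −1056).
n = (528, 726, −1056); n·P − (-2310) = 12474; |n| = 1386; distance = 12474/1386 = 9.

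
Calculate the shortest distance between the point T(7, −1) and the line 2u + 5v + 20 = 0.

d = |2·7 + 5·(-1) − (-20)| / √(4 + 25) = |29|/√29 = √29.

√29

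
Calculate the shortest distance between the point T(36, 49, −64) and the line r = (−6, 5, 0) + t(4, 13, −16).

Direction vector d = (4, 13, −16).
AP = (42, 44, −64), and AP × d = (128, 416, 370).
|AP × d|² = 326340 and |d|² = 441, so the distance is √(326340/441) = √740 = 2√185.

2√185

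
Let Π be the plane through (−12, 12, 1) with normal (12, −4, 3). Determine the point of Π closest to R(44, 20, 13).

(-4, 36, 1)

The perpendicular from R has direction n = (12, −4, 3): r = (44, 20, 13) + μ(12, −4, 3).
Substitute into the plane: n·(R + μn) = -189 gives 487 + 169μ = -189, so μ = -4.
Foot = (44, 20, 13) + (-4)·(12, −4, 3) = (−4, 36, 1).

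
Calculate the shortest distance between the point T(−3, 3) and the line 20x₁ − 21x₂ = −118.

The normal to the line is n = (20, −21) with |n| = 29.
|n·T − (-118)| = |-123 − (-118)| = 5, so the distance is 5/29.

5/29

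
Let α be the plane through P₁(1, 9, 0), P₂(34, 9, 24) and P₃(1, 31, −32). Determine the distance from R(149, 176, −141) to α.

3

P₁P₂ = (33, 0, 24) and P₁P₃ = (0, 22, −32), so a normal is n = P₁P₂ × P₁P₃ = (−528, 1056, 726).
n = (−528, 1056, 726); n·P − 8976 = -4158; |n| = 1386; distance = 4158/1386 = 3.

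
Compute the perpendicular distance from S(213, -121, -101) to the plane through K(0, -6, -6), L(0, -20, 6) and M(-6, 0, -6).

7

KL = (0, -14, 12) and KM = (-6, 6, 0), so a normal is n = KL × KM = (-72, -72, -84).
Then n·(213, -121, -101) - 936 = 924.
|n| = √(5184 + 5184 + 7056) = 132, so the distance is |924|/132 = 7.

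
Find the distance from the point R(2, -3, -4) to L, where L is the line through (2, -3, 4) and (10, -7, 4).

8

A direction vector is d = (8, -4, 0).
AP = (0, 0, -8); AP·d = 0, |AP|² = 64, |d|² = 80.
distance² = |AP|² − (AP·d)²/|d|² = 64 − 0/80 = 64, so the distance is 8.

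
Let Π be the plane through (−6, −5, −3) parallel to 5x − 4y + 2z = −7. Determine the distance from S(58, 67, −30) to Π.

Parallel planes share the normal n = (5, −4, 2); since (−6, −5, −3) lies on the plane, its equation is 5x − 4y + 2z = -16.
Then n·(58, 67, −30) − (−16) = −22.
|n| = √(25 + 16 + 4) = 3√5, so the distance is |-22|/(3√5) = 22√5/15.

22/(3√5)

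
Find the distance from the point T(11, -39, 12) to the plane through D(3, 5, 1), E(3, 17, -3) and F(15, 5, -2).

DE = (0, 12, -4) and DF = (12, 0, -3), so a normal is n = DE × DF = (-36, -48, -144).
d = |(-36)·11 + (-48)·(-39) + (-144)·12 − (-492)| / √(1296 + 2304 + 20736) = |240| / 156 = 20/13.

20/13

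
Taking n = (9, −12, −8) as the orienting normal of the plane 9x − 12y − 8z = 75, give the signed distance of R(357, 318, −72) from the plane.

n·R − 75 = -102.
|n| = 17, so the signed distance is -102/17 = -6.

-6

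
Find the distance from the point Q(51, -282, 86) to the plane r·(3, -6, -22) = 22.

d = |3·51 + (-6)·(-282) + (-22)·86 − 22| / √(9 + 36 + 484) = |-69| / 23 = 3.

3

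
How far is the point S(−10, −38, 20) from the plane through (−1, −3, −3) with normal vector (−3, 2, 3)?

The plane has equation n·(r − (−1, −3, −3)) = 0, i.e. n·r = -12.
d = |(-3)·(-10) + 2·(-38) + 3·20 − (-12)| / √(9 + 4 + 9) = |26| / √22 = 13√22/11.

13√22/11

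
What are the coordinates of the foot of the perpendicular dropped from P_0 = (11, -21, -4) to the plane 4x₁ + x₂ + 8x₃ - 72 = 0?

n = (4, 1, 8), |n|² = 81, and n·P_0 − 72 = -81.
t = -81/81 = -1, so the foot is P_0 − t·n = (11, -21, -4) − (-1)·(4, 1, 8) = (15, -20, 4).

(15, -20, 4)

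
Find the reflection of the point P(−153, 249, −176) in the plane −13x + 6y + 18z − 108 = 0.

(-3285/23, 5619/23, -4372/23)

With n = (−13, 6, 18), the signed offset is (n·P − 108)/|n|² = 207/529 = 9/23.
P' = P − 2t·n = (−153, 249, −176) − (18/23)·(−13, 6, 18) = (−3285/23, 5619/23, −4372/23).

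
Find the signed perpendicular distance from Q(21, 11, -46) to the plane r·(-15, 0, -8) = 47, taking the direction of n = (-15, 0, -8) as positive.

6/17

n·Q − 47 = 6.
|n| = 17, so the signed distance is 6/17.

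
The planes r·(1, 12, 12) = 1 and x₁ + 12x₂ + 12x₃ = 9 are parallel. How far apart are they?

With common normal n = (1, 12, 12) (|n| = 17), the distance is |1 − 9|/|n| = 8/17.

8/17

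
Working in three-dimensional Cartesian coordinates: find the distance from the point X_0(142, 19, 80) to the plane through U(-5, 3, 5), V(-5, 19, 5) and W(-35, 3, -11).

3

UV = (0, 16, 0) and UW = (-30, 0, -16), so a normal is n = UV × UW = (-256, 0, 480).
d = |(-256)·142 + 480·80 − 3680| / √(65536 + 0 + 230400) = |-1632| / 544 = 3.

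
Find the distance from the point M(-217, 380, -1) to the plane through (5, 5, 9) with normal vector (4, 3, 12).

The plane has equation n·(r − (5, 5, 9)) = 0, i.e. n·r = 143.
Then n·(-217, 380, -1) - 143 = 117.
|n| = √(16 + 9 + 144) = 13, so the distance is |117|/13 = 9.

9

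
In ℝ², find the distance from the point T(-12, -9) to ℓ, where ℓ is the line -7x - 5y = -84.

d = |(-7)·(-12) + (-5)·(-9) − (-84)| / √(49 + 25) = |213|/√74 = 213√74/74.

213√74/74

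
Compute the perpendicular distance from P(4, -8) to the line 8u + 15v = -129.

The normal to the line is n = (8, 15) with |n| = 17.
|n·P − (-129)| = |-88 − (-129)| = 41, so the distance is 41/17.

41/17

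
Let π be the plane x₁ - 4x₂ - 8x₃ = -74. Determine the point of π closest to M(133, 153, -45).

(1202/9, 1357/9, -445/9)

The perpendicular from M has direction n = (1, -4, -8): r = (133, 153, -45) + λ(1, -4, -8).
Substitute into the plane: n·(M + λn) = -74 gives -119 + 81λ = -74, so λ = 5/9.
Foot = (133, 153, -45) + (5/9)·(1, -4, -8) = (1202/9, 1357/9, -445/9).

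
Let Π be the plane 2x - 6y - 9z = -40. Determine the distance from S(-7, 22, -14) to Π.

20/11

d = |2·(-7) + (-6)·22 + (-9)·(-14) − (-40)| / √(4 + 36 + 81) = |20| / 11 = 20/11.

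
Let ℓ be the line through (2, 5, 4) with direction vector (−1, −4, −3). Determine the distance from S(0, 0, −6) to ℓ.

Direction vector d = (−1, −4, −3).
AP = (−2, −5, −10); AP·d = 52, |AP|² = 129, |d|² = 26.
distance² = |AP|² − (AP·d)²/|d|² = 129 − 2704/26 = 25, so the distance is 5.

5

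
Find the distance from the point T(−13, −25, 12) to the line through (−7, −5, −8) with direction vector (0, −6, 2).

Direction vector d = (0, −6, 2).
AP = (−6, −20, 20), and AP × d = (80, 12, 36).
|AP × d|² = 7840 and |d|² = 40, so the distance is √(7840/40) = √196 = 14.

14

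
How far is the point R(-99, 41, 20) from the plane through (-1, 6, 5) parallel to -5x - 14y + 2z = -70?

2

Parallel planes share the normal n = (-5, -14, 2); since (-1, 6, 5) lies on the plane, its equation is -5x - 14y + 2z = -69.
d = |(-5)·(-99) + (-14)·41 + 2·20 − (-69)| / √(25 + 196 + 4) = |30| / 15 = 2.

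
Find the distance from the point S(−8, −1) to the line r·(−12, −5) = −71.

172/13

The normal to the line is n = (−12, −5) with |n| = 13.
|n·S − (-71)| = |101 − (-71)| = 172, so the distance is 172/13.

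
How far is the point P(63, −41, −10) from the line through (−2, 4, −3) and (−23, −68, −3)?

A direction vector is d = (−21, −72, 0).
AP = (65, −45, −7); AP·d = 1875, |AP|² = 6299, |d|² = 5625.
distance² = |AP|² − (AP·d)²/|d|² = 6299 − 3515625/5625 = 5674, so the distance is √5674.

√5674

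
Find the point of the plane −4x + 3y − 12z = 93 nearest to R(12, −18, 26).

n = (−4, 3, −12), |n|² = 169, and n·R − 93 = -507.
t = -507/169 = -3, so the foot is R − t·n = (12, −18, 26) − (-3)·(−4, 3, −12) = (0, −9, −10).

(0, -9, -10)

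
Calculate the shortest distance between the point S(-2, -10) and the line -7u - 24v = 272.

18/25

d = |(-7)·(-2) + (-24)·(-10) − 272| / √(49 + 576) = |-18|/25 = 18/25.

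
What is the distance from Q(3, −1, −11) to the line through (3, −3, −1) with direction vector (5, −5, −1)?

Direction vector d = (5, −5, −1).
AP = (0, 2, −10); AP·d = 0, |AP|² = 104, |d|² = 51.
distance² = |AP|² − (AP·d)²/|d|² = 104 − 0/51 = 104, so the distance is 2√26.

2√26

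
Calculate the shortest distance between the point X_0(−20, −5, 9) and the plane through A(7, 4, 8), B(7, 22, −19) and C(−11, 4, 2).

AB = (0, 18, −27) and AC = (−18, 0, −6), so a normal is n = AB × AC = (−108, 486, 324).
Then n·(−20, −5, 9) − 3780 = −1134.
|n| = √(11664 + 236196 + 104976) = 594, so the distance is |-1134|/594 = 21/11.

21/11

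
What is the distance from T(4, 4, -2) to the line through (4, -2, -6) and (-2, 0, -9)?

A direction vector is d = (-6, 2, -3).
AP = (0, 6, 4), and AP × d = (-26, -24, 36).
|AP × d|² = 2548 and |d|² = 49, so the distance is √(2548/49) = √52 = 2√13.

2√13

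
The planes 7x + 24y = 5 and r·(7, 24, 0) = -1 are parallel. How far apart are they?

6/25

Both planes have normal n = (7, 24, 0), |n| = 25. Any point on the first plane is at distance |(-1) − 5|/|n| = 6/25 from the second.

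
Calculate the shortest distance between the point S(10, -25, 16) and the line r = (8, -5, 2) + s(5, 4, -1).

Direction vector d = (5, 4, -1).
AP = (2, -20, 14); AP·d = -84, |AP|² = 600, |d|² = 42.
distance² = |AP|² − (AP·d)²/|d|² = 600 − 7056/42 = 432, so the distance is 12√3.

12√3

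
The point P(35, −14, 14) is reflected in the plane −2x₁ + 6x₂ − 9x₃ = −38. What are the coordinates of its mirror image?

(27, 10, -22)

n = (−2, 6, −9), |n|² = 121, n·P − (-38) = -242, so t = -242/121 = -2.
Foot F = P − (-2)·n = (31, −2, −4); the reflection is 2F − P = (27, 10, −22).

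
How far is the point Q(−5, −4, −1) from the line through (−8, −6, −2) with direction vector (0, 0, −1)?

√13

Direction vector d = (0, 0, −1).
AP = (3, 2, 1); AP·d = -1, |AP|² = 14, |d|² = 1.
distance² = |AP|² − (AP·d)²/|d|² = 14 − 1/1 = 13, so the distance is √13.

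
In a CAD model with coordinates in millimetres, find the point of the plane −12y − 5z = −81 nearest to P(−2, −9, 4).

(-2, 3, 9)

The perpendicular from P has direction n = (0, −12, −5): r = (−2, −9, 4) + t(0, −12, −5).
Substitute into the plane: n·(P + tn) = -81 gives 88 + 169t = -81, so t = -1.
Foot = (−2, −9, 4) + (-1)·(0, −12, −5) = (−2, 3, 9).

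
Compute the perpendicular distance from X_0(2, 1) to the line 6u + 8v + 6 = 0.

13/5

The normal to the line is n = (6, 8) with |n| = 10.
|n·X_0 − (-6)| = |20 − (-6)| = 26, so the distance is 26/10 = 13/5.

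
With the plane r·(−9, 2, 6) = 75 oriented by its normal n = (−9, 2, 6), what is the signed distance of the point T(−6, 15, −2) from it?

n·T − 75 = -3.
|n| = 11, so the signed distance is -3/11.

-3/11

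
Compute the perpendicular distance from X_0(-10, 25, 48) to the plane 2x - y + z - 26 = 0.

Normal vector n = (2, -1, 1), and n·(-10, 25, 48) - 26 = -23.
|n| = √(4 + 1 + 1) = √6, so the distance is |-23|/√6 = 23/√6.

23/√6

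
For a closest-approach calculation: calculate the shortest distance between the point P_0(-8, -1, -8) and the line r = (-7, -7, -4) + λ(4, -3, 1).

3√3

Direction vector d = (4, -3, 1).
AP = (-1, 6, -4), and AP × d = (-6, -15, -21).
|AP × d|² = 702 and |d|² = 26, so the distance is √(702/26) = √27 = 3√3.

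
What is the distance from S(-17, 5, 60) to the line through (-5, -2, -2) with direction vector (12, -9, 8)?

Direction vector d = (12, -9, 8).
AP = (-12, 7, 62); AP·d = 289, |AP|² = 4037, |d|² = 289.
distance² = |AP|² − (AP·d)²/|d|² = 4037 − 83521/289 = 3748, so the distance is 2√937.

2√937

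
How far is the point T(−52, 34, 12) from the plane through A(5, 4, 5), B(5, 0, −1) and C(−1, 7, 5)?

AB = (0, −4, −6) and AC = (−6, 3, 0), so a normal is n = AB × AC = (18, 36, −24).
Then n·(−52, 34, 12) − 114 = −114.
|n| = √(324 + 1296 + 576) = 6√61, so the distance is |-114|/(6√61) = 19√61/61.

19/√61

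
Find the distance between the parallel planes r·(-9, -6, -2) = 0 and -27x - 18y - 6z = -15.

5/11

Divide the second equation by 3 to match normals: -9x - 6y - 2z = -5.
With common normal n = (-9, -6, -2) (|n| = 11), the distance is |0 − (-5)|/|n| = 5/11.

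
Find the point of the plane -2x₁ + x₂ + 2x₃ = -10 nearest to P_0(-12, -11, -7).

(-10, -12, -9)

n = (-2, 1, 2), |n|² = 9, and n·P_0 − (-10) = 9.
t = 9/9 = 1, so the foot is P_0 − t·n = (-12, -11, -7) − 1·(-2, 1, 2) = (-10, -12, -9).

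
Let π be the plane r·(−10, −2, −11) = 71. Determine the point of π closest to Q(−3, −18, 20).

(-13, -20, 9)

n = (−10, −2, −11), |n|² = 225, and n·Q − 71 = -225.
t = -225/225 = -1, so the foot is Q − t·n = (−3, −18, 20) − (-1)·(−10, −2, −11) = (−13, −20, 9).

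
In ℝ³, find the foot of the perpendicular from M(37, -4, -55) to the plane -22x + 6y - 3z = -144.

The perpendicular from M has direction n = (-22, 6, -3): r = (37, -4, -55) + t(-22, 6, -3).
Substitute into the plane: n·(M + tn) = -144 gives -673 + 529t = -144, so t = 1.
Foot = (37, -4, -55) + 1·(-22, 6, -3) = (15, 2, -58).

(15, 2, -58)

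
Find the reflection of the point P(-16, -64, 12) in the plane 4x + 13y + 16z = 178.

(0, -12, 76)

With n = (4, 13, 16), the signed offset is (n·P − 178)/|n|² = -882/441 = -2.
P' = P − 2t·n = (-16, -64, 12) − (-4)·(4, 13, 16) = (0, -12, 76).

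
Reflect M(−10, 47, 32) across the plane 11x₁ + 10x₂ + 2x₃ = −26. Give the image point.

n = (11, 10, 2), |n|² = 225, n·M − (-26) = 450, so t = 450/225 = 2.
Foot F = M − 2·n = (−32, 27, 28); the reflection is 2F − M = (−54, 7, 24).

(-54, 7, 24)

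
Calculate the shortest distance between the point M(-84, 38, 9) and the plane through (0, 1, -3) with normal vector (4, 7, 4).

29/9

The plane has equation n·(r − (0, 1, -3)) = 0, i.e. n·r = -5.
Then n·(-84, 38, 9) - (-5) = -29.
|n| = √(16 + 49 + 16) = 9, so the distance is |-29|/9 = 29/9.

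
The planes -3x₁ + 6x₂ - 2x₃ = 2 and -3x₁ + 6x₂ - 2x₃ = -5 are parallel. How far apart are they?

With common normal n = (-3, 6, -2) (|n| = 7), the distance is |2 − (-5)|/|n| = 7/7 = 1.

1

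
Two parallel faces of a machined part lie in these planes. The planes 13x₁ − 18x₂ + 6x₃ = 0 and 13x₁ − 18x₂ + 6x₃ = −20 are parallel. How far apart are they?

20/23

Both planes have normal n = (13, −18, 6), |n| = 23. Any point on the first plane is at distance |(-20) − 0|/|n| = 20/23 from the second.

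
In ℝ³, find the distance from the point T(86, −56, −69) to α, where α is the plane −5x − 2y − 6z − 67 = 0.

29/√65

Normal vector n = (−5, −2, −6), and n·(86, −56, −69) − 67 = 29.
|n| = √(25 + 4 + 36) = √65, so the distance is |29|/√65 = 29/√65.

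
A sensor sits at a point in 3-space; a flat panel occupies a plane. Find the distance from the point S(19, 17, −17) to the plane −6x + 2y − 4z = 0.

Normal vector n = (−6, 2, −4), and n·(19, 17, −17) − 0 = −12.
|n| = √(36 + 4 + 16) = 2√14, so the distance is |-12|/(2√14) = 6/√14.

3√14/7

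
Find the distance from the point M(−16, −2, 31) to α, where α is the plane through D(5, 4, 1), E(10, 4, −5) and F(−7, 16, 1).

12√97/97

DE = (5, 0, −6) and DF = (−12, 12, 0), so a normal is n = DE × DF = (72, 72, 60).
d = |72·(-16) + 72·(-2) + 60·31 − 708| / √(5184 + 5184 + 3600) = |-144| / (12√97) = 12√97/97.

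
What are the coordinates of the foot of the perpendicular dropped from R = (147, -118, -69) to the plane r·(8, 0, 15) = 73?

The perpendicular from R has direction n = (8, 0, 15): r = (147, -118, -69) + λ(8, 0, 15).
Substitute into the plane: n·(R + λn) = 73 gives 141 + 289λ = 73, so λ = -4/17.
Foot = (147, -118, -69) + (-4/17)·(8, 0, 15) = (2467/17, -118, -1233/17).

(2467/17, -118, -1233/17)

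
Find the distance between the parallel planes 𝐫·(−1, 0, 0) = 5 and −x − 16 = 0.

11

With common normal n = (−1, 0, 0) (|n| = 1), the distance is |5 − 16|/|n| = 11/1 = 11.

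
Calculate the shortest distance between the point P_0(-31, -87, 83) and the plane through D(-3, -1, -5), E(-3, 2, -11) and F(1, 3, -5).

DE = (0, 3, -6) and DF = (4, 4, 0), so a normal is n = DE × DF = (24, -24, -12).
Then n·(-31, -87, 83) - 12 = 336.
|n| = √(576 + 576 + 144) = 36, so the distance is |336|/36 = 28/3.

28/3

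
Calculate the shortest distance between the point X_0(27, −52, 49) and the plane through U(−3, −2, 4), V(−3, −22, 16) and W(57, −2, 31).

6/5

UV = (0, −20, 12) and UW = (60, 0, 27), so a normal is n = UV × UW = (−540, 720, 1200).
Then n·(27, −52, 49) − 4980 = 1800.
|n| = √(291600 + 518400 + 1440000) = 1500, so the distance is |1800|/1500 = 6/5.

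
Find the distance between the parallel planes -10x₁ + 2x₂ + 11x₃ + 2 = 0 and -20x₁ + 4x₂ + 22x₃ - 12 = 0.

Divide the second equation by 2 to match normals: -10x₁ + 2x₂ + 11x₃ = 6.
With common normal n = (-10, 2, 11) (|n| = 15), the distance is |(-2) − 6|/|n| = 8/15.

8/15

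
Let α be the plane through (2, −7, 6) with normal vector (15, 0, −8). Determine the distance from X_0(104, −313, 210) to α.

The plane has equation n·(r − (2, −7, 6)) = 0, i.e. n·r = -18.
Then n·(104, −313, 210) − (−18) = −102.
|n| = √(225 + 0 + 64) = 17, so the distance is |-102|/17 = 6.

6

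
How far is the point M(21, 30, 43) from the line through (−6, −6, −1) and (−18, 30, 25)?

3√205

A direction vector is d = (−12, 36, 26).
AP = (27, 36, 44); AP·d = 2116, |AP|² = 3961, |d|² = 2116.
distance² = |AP|² − (AP·d)²/|d|² = 3961 − 4477456/2116 = 1845, so the distance is 3√205.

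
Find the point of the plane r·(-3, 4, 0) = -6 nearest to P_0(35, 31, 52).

(38, 27, 52)

The perpendicular from P_0 has direction n = (-3, 4, 0): r = (35, 31, 52) + μ(-3, 4, 0).
Substitute into the plane: n·(P_0 + μn) = -6 gives 19 + 25μ = -6, so μ = -1.
Foot = (35, 31, 52) + (-1)·(-3, 4, 0) = (38, 27, 52).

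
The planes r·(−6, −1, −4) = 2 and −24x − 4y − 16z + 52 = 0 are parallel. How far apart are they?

15/√53

Divide the second equation by 4 to match normals: −6x − y − 4z = -13.
Both planes have normal n = (−6, −1, −4), |n| = √53. Any point on the first plane is at distance |(-13) − 2|/|n| = 15/√53 from the second.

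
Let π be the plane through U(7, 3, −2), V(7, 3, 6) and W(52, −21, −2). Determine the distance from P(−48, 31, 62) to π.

20/17

UV = (0, 0, 8) and UW = (45, −24, 0), so a normal is n = UV × UW = (192, 360, 0).
Then n·(−48, 31, 62) − 2424 = −480.
|n| = √(36864 + 129600 + 0) = 408, so the distance is |-480|/408 = 20/17.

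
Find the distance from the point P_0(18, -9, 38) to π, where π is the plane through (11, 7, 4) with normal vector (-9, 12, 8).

1

The plane has equation n·(r − (11, 7, 4)) = 0, i.e. n·r = 17.
n = (-9, 12, 8); n·P − 17 = 17; |n| = 17; distance = 17/17 = 1.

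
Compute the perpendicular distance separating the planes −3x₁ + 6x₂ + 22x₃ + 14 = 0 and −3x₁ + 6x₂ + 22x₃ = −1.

Both planes have normal n = (−3, 6, 22), |n| = 23. Any point on the first plane is at distance |(-1) − (-14)|/|n| = 13/23 from the second.

13/23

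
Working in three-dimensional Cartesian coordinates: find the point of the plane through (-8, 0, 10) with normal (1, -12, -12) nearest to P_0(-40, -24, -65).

n = (1, -12, -12), |n|² = 289, and n·P_0 − (-128) = 1156.
t = 1156/289 = 4, so the foot is P_0 − t·n = (-40, -24, -65) − 4·(1, -12, -12) = (-44, 24, -17).

(-44, 24, -17)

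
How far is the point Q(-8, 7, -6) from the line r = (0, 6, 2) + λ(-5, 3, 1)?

√94

Direction vector d = (-5, 3, 1).
AP = (-8, 1, -8); AP·d = 35, |AP|² = 129, |d|² = 35.
distance² = |AP|² − (AP·d)²/|d|² = 129 − 1225/35 = 94, so the distance is √94.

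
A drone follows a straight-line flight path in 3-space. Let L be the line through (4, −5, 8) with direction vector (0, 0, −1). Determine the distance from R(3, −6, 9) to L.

Direction vector d = (0, 0, −1).
AP = (−1, −1, 1), and AP × d = (1, −1, 0).
|AP × d|² = 2 and |d|² = 1, so the distance is √2.

√2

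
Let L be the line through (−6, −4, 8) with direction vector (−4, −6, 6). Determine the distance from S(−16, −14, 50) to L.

2√139

Direction vector d = (−4, −6, 6).
AP = (−10, −10, 42), and AP × d = (192, −108, 20).
|AP × d|² = 48928 and |d|² = 88, so the distance is √(48928/88) = √556 = 2√139.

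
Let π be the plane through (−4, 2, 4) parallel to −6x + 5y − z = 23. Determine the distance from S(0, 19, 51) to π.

7√62/31

Parallel planes share the normal n = (−6, 5, −1); since (−4, 2, 4) lies on the plane, its equation is −6x + 5y − z = 30.
d = |(-6)·0 + 5·19 + (-1)·51 − 30| / √(36 + 25 + 1) = |14| / √62 = 14/√62.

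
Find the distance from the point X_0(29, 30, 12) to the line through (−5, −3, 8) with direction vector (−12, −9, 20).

2√409

Direction vector d = (−12, −9, 20).
AP = (34, 33, 4), and AP × d = (696, −728, 90).
|AP × d|² = 1022500 and |d|² = 625, so the distance is √(1022500/625) = √1636 = 2√409.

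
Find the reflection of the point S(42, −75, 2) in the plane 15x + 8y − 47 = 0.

(744/17, -1259/17, 2)

n = (15, 8, 0), |n|² = 289, n·S − 47 = -17, so t = -17/289 = -1/17.
Foot F = S − (-1/17)·n = (729/17, −1267/17, 2); the reflection is 2F − S = (744/17, −1259/17, 2).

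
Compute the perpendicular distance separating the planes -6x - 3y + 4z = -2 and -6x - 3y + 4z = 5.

7/√61

With common normal n = (-6, -3, 4) (|n| = √61), the distance is |(-2) − 5|/|n| = 7/√61.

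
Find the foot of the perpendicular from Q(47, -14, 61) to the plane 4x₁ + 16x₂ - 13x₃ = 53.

(55, 18, 35)

n = (4, 16, -13), |n|² = 441, and n·Q − 53 = -882.
t = -882/441 = -2, so the foot is Q − t·n = (47, -14, 61) − (-2)·(4, 16, -13) = (55, 18, 35).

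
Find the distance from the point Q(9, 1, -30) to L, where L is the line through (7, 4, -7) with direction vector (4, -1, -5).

Direction vector d = (4, -1, -5).
AP = (2, -3, -23); AP·d = 126, |AP|² = 542, |d|² = 42.
distance² = |AP|² − (AP·d)²/|d|² = 542 − 15876/42 = 164, so the distance is 2√41.

2√41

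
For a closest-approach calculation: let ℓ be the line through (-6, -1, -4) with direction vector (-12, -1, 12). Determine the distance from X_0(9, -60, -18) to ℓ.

Direction vector d = (-12, -1, 12).
AP = (15, -59, -14); AP·d = -289, |AP|² = 3902, |d|² = 289.
distance² = |AP|² − (AP·d)²/|d|² = 3902 − 83521/289 = 3613, so the distance is √3613.

√3613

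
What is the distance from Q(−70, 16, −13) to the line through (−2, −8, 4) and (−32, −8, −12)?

√865

A direction vector is d = (−30, 0, −16).
AP = (−68, 24, −17); AP·d = 2312, |AP|² = 5489, |d|² = 1156.
distance² = |AP|² − (AP·d)²/|d|² = 5489 − 5345344/1156 = 865, so the distance is √865.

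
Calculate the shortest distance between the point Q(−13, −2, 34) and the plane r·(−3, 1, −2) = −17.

n = (−3, 1, −2); n·P − (-17) = -14; |n| = √14; distance = 14/√14 = √14.

√14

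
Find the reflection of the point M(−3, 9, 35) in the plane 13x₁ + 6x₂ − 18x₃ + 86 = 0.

(23, 21, -1)

With n = (13, 6, −18), the signed offset is (n·M − (-86))/|n|² = -529/529 = -1.
M' = M − 2t·n = (−3, 9, 35) − (-2)·(13, 6, −18) = (23, 21, −1).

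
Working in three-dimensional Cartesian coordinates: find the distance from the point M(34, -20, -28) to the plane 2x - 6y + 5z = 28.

Normal vector n = (2, -6, 5), and n·(34, -20, -28) - 28 = 20.
|n| = √(4 + 36 + 25) = √65, so the distance is |20|/√65 = 20/√65.

4√65/13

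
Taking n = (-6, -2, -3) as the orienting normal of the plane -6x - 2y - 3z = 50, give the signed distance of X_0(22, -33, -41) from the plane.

n·X_0 − 50 = 7.
|n| = 7, so the signed distance is 7/7 = 1.

1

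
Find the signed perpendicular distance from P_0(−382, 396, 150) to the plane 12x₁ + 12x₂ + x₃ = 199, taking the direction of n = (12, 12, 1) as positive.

n·P_0 − 199 = 119.
|n| = 17, so the signed distance is 119/17 = 7.

7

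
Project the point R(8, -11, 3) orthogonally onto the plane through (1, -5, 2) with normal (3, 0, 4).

The perpendicular from R has direction n = (3, 0, 4): r = (8, -11, 3) + λ(3, 0, 4).
Substitute into the plane: n·(R + λn) = 11 gives 36 + 25λ = 11, so λ = -1.
Foot = (8, -11, 3) + (-1)·(3, 0, 4) = (5, -11, -1).

(5, -11, -1)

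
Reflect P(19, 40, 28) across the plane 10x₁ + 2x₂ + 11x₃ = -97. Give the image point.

(-41, 28, -38)

n = (10, 2, 11), |n|² = 225, n·P − (-97) = 675, so t = 675/225 = 3.
Foot F = P − 3·n = (-11, 34, -5); the reflection is 2F − P = (-41, 28, -38).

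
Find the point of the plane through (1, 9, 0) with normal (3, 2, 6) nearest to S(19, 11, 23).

(7, 3, -1)

n = (3, 2, 6), |n|² = 49, and n·S − 21 = 196.
t = 196/49 = 4, so the foot is S − t·n = (19, 11, 23) − 4·(3, 2, 6) = (7, 3, −1).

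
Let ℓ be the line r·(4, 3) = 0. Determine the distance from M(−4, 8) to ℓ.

8/5

d = |4·(-4) + 3·8 − 0| / √(16 + 9) = |8|/5 = 8/5.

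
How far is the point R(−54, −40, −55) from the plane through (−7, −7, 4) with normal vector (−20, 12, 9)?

The plane has equation n·(r − (−7, −7, 4)) = 0, i.e. n·r = 92.
n = (−20, 12, 9); n·P − 92 = 13; |n| = 25; distance = 13/25.

13/25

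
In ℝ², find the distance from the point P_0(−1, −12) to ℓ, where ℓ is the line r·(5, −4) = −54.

The normal to the line is n = (5, −4) with |n| = √41.
|n·P_0 − (-54)| = |43 − (-54)| = 97, so the distance is 97/√41.

97√41/41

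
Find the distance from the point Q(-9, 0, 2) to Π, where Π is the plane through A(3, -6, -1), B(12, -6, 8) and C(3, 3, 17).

√6/2

AB = (9, 0, 9) and AC = (0, 9, 18), so a normal is n = AB × AC = (-81, -162, 81).
Then n·(-9, 0, 2) - 648 = 243.
|n| = √(6561 + 26244 + 6561) = 81√6, so the distance is |243|/(81√6) = √6/2.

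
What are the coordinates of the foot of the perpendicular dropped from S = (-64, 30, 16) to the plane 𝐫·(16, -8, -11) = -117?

(-16, 6, -17)

The perpendicular from S has direction n = (16, -8, -11): r = (-64, 30, 16) + μ(16, -8, -11).
Substitute into the plane: n·(S + μn) = -117 gives -1440 + 441μ = -117, so μ = 3.
Foot = (-64, 30, 16) + 3·(16, -8, -11) = (-16, 6, -17).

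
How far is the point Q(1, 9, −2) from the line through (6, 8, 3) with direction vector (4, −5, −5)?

√51

Direction vector d = (4, −5, −5).
AP = (−5, 1, −5), and AP × d = (−30, −45, 21).
|AP × d|² = 3366 and |d|² = 66, so the distance is √(3366/66) = √51.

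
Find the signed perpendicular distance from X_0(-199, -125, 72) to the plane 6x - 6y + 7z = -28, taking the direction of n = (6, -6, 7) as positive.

n·X_0 − (-28) = 88.
|n| = 11, so the signed distance is 88/11 = 8.

8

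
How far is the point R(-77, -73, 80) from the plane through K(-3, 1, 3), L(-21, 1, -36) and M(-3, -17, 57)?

KL = (-18, 0, -39) and KM = (0, -18, 54), so a normal is n = KL × KM = (-702, 972, 324).
Then n·(-77, -73, 80) - 4050 = 4968.
|n| = √(492804 + 944784 + 104976) = 1242, so the distance is |4968|/1242 = 4.

4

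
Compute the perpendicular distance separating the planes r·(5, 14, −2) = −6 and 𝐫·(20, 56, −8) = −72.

Divide the second equation by 4 to match normals: 5x + 14y − 2z = -18.
Both planes have normal n = (5, 14, −2), |n| = 15. Any point on the first plane is at distance |(-18) − (-6)|/|n| = 12/15 = 4/5 from the second.

4/5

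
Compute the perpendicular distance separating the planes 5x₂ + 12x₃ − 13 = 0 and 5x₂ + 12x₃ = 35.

Both planes have normal n = (0, 5, 12), |n| = 13. Any point on the first plane is at distance |35 − 13|/|n| = 22/13 from the second.

22/13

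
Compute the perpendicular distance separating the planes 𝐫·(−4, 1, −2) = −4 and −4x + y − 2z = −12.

8√21/21

With common normal n = (−4, 1, −2) (|n| = √21), the distance is |(-4) − (-12)|/|n| = 8/√21.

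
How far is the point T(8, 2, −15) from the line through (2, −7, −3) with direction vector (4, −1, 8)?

6√5

Direction vector d = (4, −1, 8).
AP = (6, 9, −12), and AP × d = (60, −96, −42).
|AP × d|² = 14580 and |d|² = 81, so the distance is √(14580/81) = √180 = 6√5.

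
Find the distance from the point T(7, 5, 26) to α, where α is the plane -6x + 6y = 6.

Normal vector n = (-6, 6, 0), and n·(7, 5, 26) - 6 = -18.
|n| = √(36 + 36 + 0) = 6√2, so the distance is |-18|/(6√2) = 3/√2.

3/√2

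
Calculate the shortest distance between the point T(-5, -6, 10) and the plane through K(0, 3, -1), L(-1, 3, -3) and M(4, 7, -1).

1

KL = (-1, 0, -2) and KM = (4, 4, 0), so a normal is n = KL × KM = (8, -8, -4).
Then n·(-5, -6, 10) - (-20) = -12.
|n| = √(64 + 64 + 16) = 12, so the distance is |-12|/12 = 1.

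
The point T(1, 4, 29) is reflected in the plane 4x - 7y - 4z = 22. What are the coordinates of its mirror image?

(17, -24, 13)

n = (4, -7, -4), |n|² = 81, n·T − 22 = -162, so t = -162/81 = -2.
Foot F = T − (-2)·n = (9, -10, 21); the reflection is 2F − T = (17, -24, 13).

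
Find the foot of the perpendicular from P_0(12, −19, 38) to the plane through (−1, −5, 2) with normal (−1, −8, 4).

(15, 5, 26)

The perpendicular from P_0 has direction n = (−1, −8, 4): r = (12, −19, 38) + λ(−1, −8, 4).
Substitute into the plane: n·(P_0 + λn) = 49 gives 292 + 81λ = 49, so λ = -3.
Foot = (12, −19, 38) + (-3)·(−1, −8, 4) = (15, 5, 26).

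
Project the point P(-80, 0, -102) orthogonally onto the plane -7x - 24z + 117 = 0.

The perpendicular from P has direction n = (-7, 0, -24): r = (-80, 0, -102) + λ(-7, 0, -24).
Substitute into the plane: n·(P + λn) = -117 gives 3008 + 625λ = -117, so λ = -5.
Foot = (-80, 0, -102) + (-5)·(-7, 0, -24) = (-45, 0, 18).

(-45, 0, 18)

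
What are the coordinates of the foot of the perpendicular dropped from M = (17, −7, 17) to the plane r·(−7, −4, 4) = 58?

(10, -11, 21)

The perpendicular from M has direction n = (−7, −4, 4): r = (17, −7, 17) + t(−7, −4, 4).
Substitute into the plane: n·(M + tn) = 58 gives -23 + 81t = 58, so t = 1.
Foot = (17, −7, 17) + 1·(−7, −4, 4) = (10, −11, 21).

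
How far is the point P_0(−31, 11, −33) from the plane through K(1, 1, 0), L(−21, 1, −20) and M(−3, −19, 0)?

KL = (−22, 0, −20) and KM = (−4, −20, 0), so a normal is n = KL × KM = (−400, 80, 440).
Then n·(−31, 11, −33) − (−320) = −920.
|n| = √(160000 + 6400 + 193600) = 600, so the distance is |-920|/600 = 23/15.

23/15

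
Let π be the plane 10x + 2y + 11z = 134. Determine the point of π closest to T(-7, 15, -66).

The perpendicular from T has direction n = (10, 2, 11): r = (-7, 15, -66) + t(10, 2, 11).
Substitute into the plane: n·(T + tn) = 134 gives -766 + 225t = 134, so t = 4.
Foot = (-7, 15, -66) + 4·(10, 2, 11) = (33, 23, -22).

(33, 23, -22)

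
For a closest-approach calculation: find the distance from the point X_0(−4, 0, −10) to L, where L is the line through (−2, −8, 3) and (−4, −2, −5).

A direction vector is d = (−2, 6, −8).
AP = (−2, 8, −13); AP·d = 156, |AP|² = 237, |d|² = 104.
distance² = |AP|² − (AP·d)²/|d|² = 237 − 24336/104 = 3, so the distance is √3.

√3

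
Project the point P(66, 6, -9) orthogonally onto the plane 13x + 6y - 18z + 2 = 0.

n = (13, 6, -18), |n|² = 529, and n·P − (-2) = 1058.
t = 1058/529 = 2, so the foot is P − t·n = (66, 6, -9) − 2·(13, 6, -18) = (40, -6, 27).

(40, -6, 27)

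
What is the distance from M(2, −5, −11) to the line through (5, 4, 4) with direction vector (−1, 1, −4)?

Direction vector d = (−1, 1, −4).
AP = (−3, −9, −15), and AP × d = (51, 3, −12).
|AP × d|² = 2754 and |d|² = 18, so the distance is √(2754/18) = √153 = 3√17.

3√17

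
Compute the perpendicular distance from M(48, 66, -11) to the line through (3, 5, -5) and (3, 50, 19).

√3181

A direction vector is d = (0, 45, 24).
AP = (45, 61, -6), and AP × d = (1734, -1080, 2025).
|AP × d|² = 8273781 and |d|² = 2601, so the distance is √(8273781/2601) = √3181.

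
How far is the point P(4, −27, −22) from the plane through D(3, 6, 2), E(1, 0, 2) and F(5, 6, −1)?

DE = (−2, −6, 0) and DF = (2, 0, −3), so a normal is n = DE × DF = (18, −6, 12).
d = |18·4 + (-6)·(-27) + 12·(-22) − 42| / √(324 + 36 + 144) = |-72| / (6√14) = 12/√14.

6√14/7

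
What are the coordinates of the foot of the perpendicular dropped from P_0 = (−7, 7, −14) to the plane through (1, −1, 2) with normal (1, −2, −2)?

The perpendicular from P_0 has direction n = (1, −2, −2): r = (−7, 7, −14) + λ(1, −2, −2).
Substitute into the plane: n·(P_0 + λn) = -1 gives 7 + 9λ = -1, so λ = -8/9.
Foot = (−7, 7, −14) + (-8/9)·(1, −2, −2) = (−71/9, 79/9, −110/9).

(-71/9, 79/9, -110/9)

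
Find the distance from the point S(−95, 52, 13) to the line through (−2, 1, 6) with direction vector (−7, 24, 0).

√5674

Direction vector d = (−7, 24, 0).
AP = (−93, 51, 7), and AP × d = (−168, −49, −1875).
|AP × d|² = 3546250 and |d|² = 625, so the distance is √(3546250/625) = √5674.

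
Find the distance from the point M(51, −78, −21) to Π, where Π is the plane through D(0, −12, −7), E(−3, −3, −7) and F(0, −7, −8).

DE = (−3, 9, 0) and DF = (0, 5, −1), so a normal is n = DE × DF = (−9, −3, −15).
n = (−9, −3, −15); n·P − 141 = -51; |n| = 3√35; distance = 51/(3√35) = 17√35/35.

17√35/35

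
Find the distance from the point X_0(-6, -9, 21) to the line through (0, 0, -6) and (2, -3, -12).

9√5

A direction vector is d = (2, -3, -6).
AP = (-6, -9, 27), and AP × d = (135, 18, 36).
|AP × d|² = 19845 and |d|² = 49, so the distance is √(19845/49) = √405 = 9√5.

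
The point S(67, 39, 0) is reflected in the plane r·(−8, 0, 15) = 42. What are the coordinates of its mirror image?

With n = (−8, 0, 15), the signed offset is (n·S − 42)/|n|² = -578/289 = -2.
S' = S − 2t·n = (67, 39, 0) − (-4)·(−8, 0, 15) = (35, 39, 60).

(35, 39, 60)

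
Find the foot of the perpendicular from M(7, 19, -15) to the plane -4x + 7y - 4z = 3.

The perpendicular from M has direction n = (-4, 7, -4): r = (7, 19, -15) + μ(-4, 7, -4).
Substitute into the plane: n·(M + μn) = 3 gives 165 + 81μ = 3, so μ = -2.
Foot = (7, 19, -15) + (-2)·(-4, 7, -4) = (15, 5, -7).

(15, 5, -7)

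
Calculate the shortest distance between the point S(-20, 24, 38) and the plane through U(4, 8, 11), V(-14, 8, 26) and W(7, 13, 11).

UV = (-18, 0, 15) and UW = (3, 5, 0), so a normal is n = UV × UW = (-75, 45, -90).
d = |(-75)·(-20) + 45·24 + (-90)·38 − (-930)| / √(5625 + 2025 + 8100) = |90| / (15√70) = 3√70/35.

3√70/35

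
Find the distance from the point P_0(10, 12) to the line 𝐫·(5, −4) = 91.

d = |5·10 + (-4)·12 − 91| / √(25 + 16) = |-89|/√41 = 89√41/41.

89√41/41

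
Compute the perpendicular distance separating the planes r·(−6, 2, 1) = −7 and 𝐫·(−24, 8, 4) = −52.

Divide the second equation by 4 to match normals: −6x₁ + 2x₂ + x₃ = -13.
Both planes have normal n = (−6, 2, 1), |n| = √41. Any point on the first plane is at distance |(-13) − (-7)|/|n| = 6/√41 = 6√41/41 from the second.

6/√41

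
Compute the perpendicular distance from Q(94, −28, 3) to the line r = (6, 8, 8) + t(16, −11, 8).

7√41

Direction vector d = (16, −11, 8).
AP = (88, −36, −5); AP·d = 1764, |AP|² = 9065, |d|² = 441.
distance² = |AP|² − (AP·d)²/|d|² = 9065 − 3111696/441 = 2009, so the distance is 7√41.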